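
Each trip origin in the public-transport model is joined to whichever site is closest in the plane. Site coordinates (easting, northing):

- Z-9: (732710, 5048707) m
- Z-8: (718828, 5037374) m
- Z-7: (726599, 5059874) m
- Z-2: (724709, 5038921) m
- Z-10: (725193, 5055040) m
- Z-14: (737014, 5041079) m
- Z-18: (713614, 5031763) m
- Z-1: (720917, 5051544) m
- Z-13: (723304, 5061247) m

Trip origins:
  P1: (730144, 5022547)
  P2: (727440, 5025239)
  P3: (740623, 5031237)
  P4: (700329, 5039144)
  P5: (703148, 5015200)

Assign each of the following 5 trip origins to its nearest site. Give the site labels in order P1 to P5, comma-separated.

P1 → Z-2 (d²=297647101.00)
P2 → Z-2 (d²=194655485.00)
P3 → Z-14 (d²=109889845.00)
P4 → Z-18 (d²=230970386.00)
P5 → Z-18 (d²=383870125.00)

Z-2, Z-2, Z-14, Z-18, Z-18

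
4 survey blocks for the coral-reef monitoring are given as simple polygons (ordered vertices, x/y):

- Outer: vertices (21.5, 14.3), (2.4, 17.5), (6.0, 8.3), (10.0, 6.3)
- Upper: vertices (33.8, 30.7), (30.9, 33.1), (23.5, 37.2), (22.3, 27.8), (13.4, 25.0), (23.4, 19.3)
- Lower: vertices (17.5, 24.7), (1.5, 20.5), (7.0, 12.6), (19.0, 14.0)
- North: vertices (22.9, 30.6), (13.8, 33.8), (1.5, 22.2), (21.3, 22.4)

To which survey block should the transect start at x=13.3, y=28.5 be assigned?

North

Cast a ray rightward from (13.3, 28.5). For each polygon, the edges (by vertex number in listed order) whose endpoints lie on opposite sides of y = 28.5, where each meets that height, and whether that is right or left of the point:
Outer: no edge straddles that height → 0 crossings.
Upper: 3–4 at x≈22.39 (right), 6–1 at x≈31.79 (right) → 2 crossings.
Lower: no edge straddles that height → 0 crossings.
North: 2–3 at x≈8.18 (left), 4–1 at x≈22.49 (right) → 1 crossing.
Only North has an odd count, so the point is inside North.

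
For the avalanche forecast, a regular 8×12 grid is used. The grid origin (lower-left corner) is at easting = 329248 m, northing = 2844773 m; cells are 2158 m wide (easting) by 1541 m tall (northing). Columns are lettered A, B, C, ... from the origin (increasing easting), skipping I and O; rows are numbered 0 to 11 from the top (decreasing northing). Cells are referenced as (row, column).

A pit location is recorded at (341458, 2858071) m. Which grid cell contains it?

Column index: ⌊(341458 − 329248) / 2158⌋ = ⌊5.658⌋ = 5 → column F
Row offset from origin: ⌊(2858071 − 2844773) / 1541⌋ = ⌊8.629⌋ = 8 → row 3 (counted from top)

(3, F)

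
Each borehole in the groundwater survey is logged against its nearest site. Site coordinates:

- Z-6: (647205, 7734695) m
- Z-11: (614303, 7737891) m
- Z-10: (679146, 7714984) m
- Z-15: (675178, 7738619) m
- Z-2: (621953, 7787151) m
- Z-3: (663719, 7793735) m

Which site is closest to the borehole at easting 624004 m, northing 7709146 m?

Z-11

Squared distances to each site:
Z-6: 1191037802.000; Z-11: 920384426.000; Z-10: 3074722408.000; Z-15: 3487436005.000; Z-2: 6088986626.000; Z-3: 8732580146.000.
Minimum at Z-11.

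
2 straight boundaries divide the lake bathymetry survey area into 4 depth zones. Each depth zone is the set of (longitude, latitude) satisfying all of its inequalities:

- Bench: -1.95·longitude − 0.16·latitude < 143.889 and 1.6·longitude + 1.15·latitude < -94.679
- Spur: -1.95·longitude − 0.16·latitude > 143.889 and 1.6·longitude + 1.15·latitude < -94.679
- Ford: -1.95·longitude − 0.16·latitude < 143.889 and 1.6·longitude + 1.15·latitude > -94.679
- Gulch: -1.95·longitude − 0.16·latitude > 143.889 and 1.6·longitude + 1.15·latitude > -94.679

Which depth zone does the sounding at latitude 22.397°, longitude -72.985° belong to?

Ford

-1.95·-72.985 − 0.16·22.397 = 138.737, which is < 143.889
1.6·-72.985 + 1.15·22.397 = -91.019, which is > -94.679
This sign pattern matches Ford.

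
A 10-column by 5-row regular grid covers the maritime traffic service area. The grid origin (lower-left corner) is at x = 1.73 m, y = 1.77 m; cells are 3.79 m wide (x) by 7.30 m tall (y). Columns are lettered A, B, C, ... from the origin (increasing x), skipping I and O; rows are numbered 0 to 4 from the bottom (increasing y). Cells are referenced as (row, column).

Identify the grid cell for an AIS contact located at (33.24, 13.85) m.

(1, J)

Column index: ⌊(33.24 − 1.73) / 3.79⌋ = ⌊8.314⌋ = 8 → column J
Row offset from origin: ⌊(13.85 − 1.77) / 7.30⌋ = ⌊1.655⌋ = 1 → row 1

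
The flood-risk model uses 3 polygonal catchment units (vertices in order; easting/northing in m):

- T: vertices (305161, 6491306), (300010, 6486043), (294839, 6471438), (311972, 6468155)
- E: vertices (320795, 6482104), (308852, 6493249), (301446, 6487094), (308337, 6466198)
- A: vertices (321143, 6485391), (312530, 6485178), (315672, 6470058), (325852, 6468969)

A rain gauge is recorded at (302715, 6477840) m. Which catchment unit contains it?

Cast a ray rightward from (302715, 6477840). For each polygon, the edges (by vertex number in listed order) whose endpoints lie on opposite sides of northing = 6477840, where each meets that height, and whether that is right or left of the point:
T: 2–3 at easting≈297105.7 (left), 4–1 at easting≈309122.7 (right) → 1 crossing.
E: 3–4 at easting≈304497.7 (right), 4–1 at easting≈317455.3 (right) → 2 crossings.
A: 2–3 at easting≈314054.9 (right), 4–1 at easting≈323308.2 (right) → 2 crossings.
Only T has an odd count, so the point is inside T.

T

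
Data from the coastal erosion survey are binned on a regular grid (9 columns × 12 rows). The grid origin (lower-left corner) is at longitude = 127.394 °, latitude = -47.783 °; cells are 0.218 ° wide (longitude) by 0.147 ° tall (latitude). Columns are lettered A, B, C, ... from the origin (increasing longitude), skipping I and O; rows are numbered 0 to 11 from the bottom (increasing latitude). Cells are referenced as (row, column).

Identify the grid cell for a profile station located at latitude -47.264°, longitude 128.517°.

Column index: ⌊(128.517 − 127.394) / 0.218⌋ = ⌊5.151⌋ = 5 → column F
Row offset from origin: ⌊(-47.264 − -47.783) / 0.147⌋ = ⌊3.531⌋ = 3 → row 3

(3, F)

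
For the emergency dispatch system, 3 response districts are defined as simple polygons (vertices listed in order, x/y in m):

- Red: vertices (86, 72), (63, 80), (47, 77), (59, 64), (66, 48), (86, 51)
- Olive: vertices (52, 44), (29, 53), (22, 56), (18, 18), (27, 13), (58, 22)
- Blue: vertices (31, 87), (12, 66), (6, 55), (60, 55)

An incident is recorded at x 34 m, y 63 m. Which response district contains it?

Blue

Cast a ray rightward from (34, 63). For each polygon, the edges (by vertex number in listed order) whose endpoints lie on opposite sides of y = 63, where each meets that height, and whether that is right or left of the point:
Red: 4–5 at x≈59.4 (right), 6–1 at x≈86.0 (right) → 2 crossings.
Olive: no edge straddles that height → 0 crossings.
Blue: 2–3 at x≈10.4 (left), 4–1 at x≈52.8 (right) → 1 crossing.
Only Blue has an odd count, so the point is inside Blue.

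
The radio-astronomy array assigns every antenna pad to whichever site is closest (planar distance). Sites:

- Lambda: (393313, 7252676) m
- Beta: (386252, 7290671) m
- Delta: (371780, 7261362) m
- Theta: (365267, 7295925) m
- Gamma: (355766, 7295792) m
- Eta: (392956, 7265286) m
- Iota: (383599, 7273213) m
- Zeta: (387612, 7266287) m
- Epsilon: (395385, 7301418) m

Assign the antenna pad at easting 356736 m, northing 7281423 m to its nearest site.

Gamma

Squared distances to each site:
Lambda: 2164266938.000; Beta: 956719760.000; Delta: 628765657.000; Theta: 283085965.000; Gamma: 207409061.000; Eta: 1572291169.000; Iota: 789024869.000; Zeta: 1182425872.000; Epsilon: 1893545226.000.
Minimum at Gamma.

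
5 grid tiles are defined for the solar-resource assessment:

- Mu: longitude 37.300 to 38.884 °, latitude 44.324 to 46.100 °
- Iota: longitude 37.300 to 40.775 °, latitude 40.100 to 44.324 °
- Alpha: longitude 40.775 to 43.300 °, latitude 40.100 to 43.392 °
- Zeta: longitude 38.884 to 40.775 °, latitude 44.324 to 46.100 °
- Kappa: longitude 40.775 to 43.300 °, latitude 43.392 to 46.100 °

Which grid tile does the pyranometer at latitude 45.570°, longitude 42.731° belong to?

Kappa

The point has longitude = 42.731 and latitude = 45.570.
Only Kappa satisfies 40.775 ≤ longitude ≤ 43.300 and 43.392 ≤ latitude ≤ 46.100.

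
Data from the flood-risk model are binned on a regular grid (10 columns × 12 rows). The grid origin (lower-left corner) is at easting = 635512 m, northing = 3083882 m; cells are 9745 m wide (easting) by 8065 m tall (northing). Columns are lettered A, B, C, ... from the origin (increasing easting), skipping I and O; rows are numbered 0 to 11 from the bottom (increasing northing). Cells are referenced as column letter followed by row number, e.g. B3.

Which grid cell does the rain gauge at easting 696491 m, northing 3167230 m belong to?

G10

Column index: ⌊(696491 − 635512) / 9745⌋ = ⌊6.257⌋ = 6 → column G
Row offset from origin: ⌊(3167230 − 3083882) / 8065⌋ = ⌊10.335⌋ = 10 → row 10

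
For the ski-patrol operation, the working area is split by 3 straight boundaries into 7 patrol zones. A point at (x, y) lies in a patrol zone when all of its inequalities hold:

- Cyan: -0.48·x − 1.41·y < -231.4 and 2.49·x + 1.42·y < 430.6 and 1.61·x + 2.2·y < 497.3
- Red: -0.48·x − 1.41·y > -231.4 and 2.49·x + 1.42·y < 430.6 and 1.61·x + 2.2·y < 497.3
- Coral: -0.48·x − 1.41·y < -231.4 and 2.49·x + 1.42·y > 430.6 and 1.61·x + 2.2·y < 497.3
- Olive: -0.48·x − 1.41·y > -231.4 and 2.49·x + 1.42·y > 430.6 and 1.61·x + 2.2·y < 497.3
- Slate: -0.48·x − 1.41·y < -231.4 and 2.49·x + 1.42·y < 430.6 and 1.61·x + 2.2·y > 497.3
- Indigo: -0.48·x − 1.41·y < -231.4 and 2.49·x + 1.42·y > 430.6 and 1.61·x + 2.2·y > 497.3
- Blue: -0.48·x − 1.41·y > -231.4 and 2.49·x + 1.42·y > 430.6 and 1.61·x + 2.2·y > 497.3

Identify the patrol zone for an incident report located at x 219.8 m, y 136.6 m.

Indigo

-0.48·219.8 − 1.41·136.6 = -298.110, which is < -231.4
2.49·219.8 + 1.42·136.6 = 741.274, which is > 430.6
1.61·219.8 + 2.2·136.6 = 654.398, which is > 497.3
This sign pattern matches Indigo.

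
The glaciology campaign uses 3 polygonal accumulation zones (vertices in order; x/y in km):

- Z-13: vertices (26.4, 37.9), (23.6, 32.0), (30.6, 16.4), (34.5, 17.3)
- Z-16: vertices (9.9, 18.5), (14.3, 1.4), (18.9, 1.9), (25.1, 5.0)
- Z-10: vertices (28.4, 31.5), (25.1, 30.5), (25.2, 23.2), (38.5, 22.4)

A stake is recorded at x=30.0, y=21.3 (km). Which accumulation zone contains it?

Cast a ray rightward from (30.0, 21.3). For each polygon, the edges (by vertex number in listed order) whose endpoints lie on opposite sides of y = 21.3, where each meets that height, and whether that is right or left of the point:
Z-13: 2–3 at x≈28.40 (left), 4–1 at x≈32.93 (right) → 1 crossing.
Z-16: no edge straddles that height → 0 crossings.
Z-10: no edge straddles that height → 0 crossings.
Only Z-13 has an odd count, so the point is inside Z-13.

Z-13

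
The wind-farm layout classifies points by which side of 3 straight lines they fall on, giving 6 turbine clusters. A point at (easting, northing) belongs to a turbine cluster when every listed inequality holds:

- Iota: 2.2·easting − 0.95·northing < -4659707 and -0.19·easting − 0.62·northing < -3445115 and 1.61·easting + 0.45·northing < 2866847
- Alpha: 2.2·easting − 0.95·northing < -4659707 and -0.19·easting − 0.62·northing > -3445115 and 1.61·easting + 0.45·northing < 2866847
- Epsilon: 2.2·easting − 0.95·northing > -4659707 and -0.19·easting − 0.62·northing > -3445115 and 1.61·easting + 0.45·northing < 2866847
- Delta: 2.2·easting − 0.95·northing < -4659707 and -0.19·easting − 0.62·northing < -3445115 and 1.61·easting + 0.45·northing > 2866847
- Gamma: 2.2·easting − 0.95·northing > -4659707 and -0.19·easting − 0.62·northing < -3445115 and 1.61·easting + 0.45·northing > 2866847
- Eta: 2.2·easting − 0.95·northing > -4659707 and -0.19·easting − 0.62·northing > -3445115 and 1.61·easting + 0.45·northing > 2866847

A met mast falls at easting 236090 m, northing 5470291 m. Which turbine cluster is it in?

Alpha

2.2·236090 − 0.95·5470291 = -4677378.450, which is < -4659707
-0.19·236090 − 0.62·5470291 = -3436437.520, which is > -3445115
1.61·236090 + 0.45·5470291 = 2841735.850, which is < 2866847
This sign pattern matches Alpha.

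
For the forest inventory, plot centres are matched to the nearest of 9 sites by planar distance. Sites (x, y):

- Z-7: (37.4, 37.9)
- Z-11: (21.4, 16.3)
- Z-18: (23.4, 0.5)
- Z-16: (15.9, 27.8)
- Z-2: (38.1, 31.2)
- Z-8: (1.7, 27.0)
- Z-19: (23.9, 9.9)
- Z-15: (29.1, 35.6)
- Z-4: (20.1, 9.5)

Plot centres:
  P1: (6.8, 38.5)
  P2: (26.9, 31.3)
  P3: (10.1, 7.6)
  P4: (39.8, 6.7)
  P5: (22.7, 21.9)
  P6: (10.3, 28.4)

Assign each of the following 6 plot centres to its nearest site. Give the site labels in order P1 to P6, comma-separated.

Z-8, Z-15, Z-4, Z-19, Z-11, Z-16

P1 → Z-8 (d²=158.26)
P2 → Z-15 (d²=23.33)
P3 → Z-4 (d²=103.61)
P4 → Z-19 (d²=263.05)
P5 → Z-11 (d²=33.05)
P6 → Z-16 (d²=31.72)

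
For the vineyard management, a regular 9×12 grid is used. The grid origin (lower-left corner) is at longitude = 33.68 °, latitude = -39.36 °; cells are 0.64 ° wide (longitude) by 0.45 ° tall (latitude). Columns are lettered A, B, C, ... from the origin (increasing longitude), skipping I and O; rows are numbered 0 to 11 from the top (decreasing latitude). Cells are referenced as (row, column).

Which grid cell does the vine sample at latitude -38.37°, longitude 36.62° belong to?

Column index: ⌊(36.62 − 33.68) / 0.64⌋ = ⌊4.594⌋ = 4 → column E
Row offset from origin: ⌊(-38.37 − -39.36) / 0.45⌋ = ⌊2.200⌋ = 2 → row 9 (counted from top)

(9, E)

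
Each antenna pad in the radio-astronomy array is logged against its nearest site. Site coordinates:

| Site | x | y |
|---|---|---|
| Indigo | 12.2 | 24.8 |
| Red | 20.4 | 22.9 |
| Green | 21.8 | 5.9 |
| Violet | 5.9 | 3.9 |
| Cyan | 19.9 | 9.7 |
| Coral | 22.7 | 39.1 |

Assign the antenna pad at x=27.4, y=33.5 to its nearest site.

Squared distances to each site:
Indigo: 306.730; Red: 161.360; Green: 793.120; Violet: 1338.410; Cyan: 622.690; Coral: 53.450.
Minimum at Coral.

Coral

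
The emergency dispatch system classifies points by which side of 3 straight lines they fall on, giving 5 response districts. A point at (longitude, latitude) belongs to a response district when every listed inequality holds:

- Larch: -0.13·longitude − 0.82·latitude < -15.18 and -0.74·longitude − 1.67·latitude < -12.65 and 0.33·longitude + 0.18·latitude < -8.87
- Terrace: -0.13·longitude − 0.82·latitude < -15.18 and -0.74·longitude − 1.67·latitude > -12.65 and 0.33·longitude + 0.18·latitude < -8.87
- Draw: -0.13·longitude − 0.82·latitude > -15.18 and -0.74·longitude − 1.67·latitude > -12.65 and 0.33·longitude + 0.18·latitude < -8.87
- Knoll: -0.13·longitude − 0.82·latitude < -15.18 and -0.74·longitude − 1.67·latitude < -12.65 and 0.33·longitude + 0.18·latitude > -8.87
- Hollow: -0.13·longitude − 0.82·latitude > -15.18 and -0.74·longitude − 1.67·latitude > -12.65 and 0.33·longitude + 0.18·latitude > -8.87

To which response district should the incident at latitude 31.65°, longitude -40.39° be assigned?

-0.13·-40.39 − 0.82·31.65 = -20.702, which is < -15.18
-0.74·-40.39 − 1.67·31.65 = -22.967, which is < -12.65
0.33·-40.39 + 0.18·31.65 = -7.632, which is > -8.87
This sign pattern matches Knoll.

Knoll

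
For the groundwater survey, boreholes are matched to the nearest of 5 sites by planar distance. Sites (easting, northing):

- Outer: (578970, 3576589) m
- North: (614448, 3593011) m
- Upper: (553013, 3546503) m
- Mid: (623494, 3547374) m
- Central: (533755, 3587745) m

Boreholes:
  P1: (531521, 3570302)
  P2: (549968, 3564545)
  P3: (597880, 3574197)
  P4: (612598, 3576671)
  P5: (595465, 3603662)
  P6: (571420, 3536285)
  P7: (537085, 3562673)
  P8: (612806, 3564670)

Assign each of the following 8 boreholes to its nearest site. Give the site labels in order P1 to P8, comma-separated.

P1 → Central (d²=309249005.00)
P2 → Upper (d²=334785789.00)
P3 → Outer (d²=363309764.00)
P4 → North (d²=270418100.00)
P5 → North (d²=473798090.00)
P6 → Upper (d²=443225173.00)
P7 → Upper (d²=515170084.00)
P8 → Mid (d²=413384960.00)

Central, Upper, Outer, North, North, Upper, Upper, Mid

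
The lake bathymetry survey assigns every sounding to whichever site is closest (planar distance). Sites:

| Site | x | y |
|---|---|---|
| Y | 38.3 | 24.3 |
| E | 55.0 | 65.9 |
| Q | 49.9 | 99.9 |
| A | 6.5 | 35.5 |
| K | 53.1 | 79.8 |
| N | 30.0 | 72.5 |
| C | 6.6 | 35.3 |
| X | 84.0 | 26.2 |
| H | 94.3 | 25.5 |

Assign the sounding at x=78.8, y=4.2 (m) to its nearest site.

X

Squared distances to each site:
Y: 2044.260; E: 4373.330; Q: 9993.700; A: 6206.980; K: 6375.850; N: 7046.330; C: 6180.050; X: 511.040; H: 693.940.
Minimum at X.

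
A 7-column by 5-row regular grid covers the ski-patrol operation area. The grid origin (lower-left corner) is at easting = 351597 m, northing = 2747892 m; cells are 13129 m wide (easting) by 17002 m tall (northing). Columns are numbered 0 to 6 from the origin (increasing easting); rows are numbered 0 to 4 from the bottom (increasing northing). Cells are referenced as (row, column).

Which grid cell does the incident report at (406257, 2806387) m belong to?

(3, 4)

Column index: ⌊(406257 − 351597) / 13129⌋ = ⌊4.163⌋ = 4
Row offset from origin: ⌊(2806387 − 2747892) / 17002⌋ = ⌊3.440⌋ = 3 → row 3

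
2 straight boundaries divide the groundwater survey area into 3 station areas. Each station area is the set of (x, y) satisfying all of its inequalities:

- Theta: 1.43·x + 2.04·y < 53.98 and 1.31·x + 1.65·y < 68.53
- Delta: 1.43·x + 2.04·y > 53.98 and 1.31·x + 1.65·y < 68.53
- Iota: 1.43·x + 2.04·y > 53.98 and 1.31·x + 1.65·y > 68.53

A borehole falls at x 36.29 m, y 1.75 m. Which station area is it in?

1.43·36.29 + 2.04·1.75 = 55.465, which is > 53.98
1.31·36.29 + 1.65·1.75 = 50.427, which is < 68.53
This sign pattern matches Delta.

Delta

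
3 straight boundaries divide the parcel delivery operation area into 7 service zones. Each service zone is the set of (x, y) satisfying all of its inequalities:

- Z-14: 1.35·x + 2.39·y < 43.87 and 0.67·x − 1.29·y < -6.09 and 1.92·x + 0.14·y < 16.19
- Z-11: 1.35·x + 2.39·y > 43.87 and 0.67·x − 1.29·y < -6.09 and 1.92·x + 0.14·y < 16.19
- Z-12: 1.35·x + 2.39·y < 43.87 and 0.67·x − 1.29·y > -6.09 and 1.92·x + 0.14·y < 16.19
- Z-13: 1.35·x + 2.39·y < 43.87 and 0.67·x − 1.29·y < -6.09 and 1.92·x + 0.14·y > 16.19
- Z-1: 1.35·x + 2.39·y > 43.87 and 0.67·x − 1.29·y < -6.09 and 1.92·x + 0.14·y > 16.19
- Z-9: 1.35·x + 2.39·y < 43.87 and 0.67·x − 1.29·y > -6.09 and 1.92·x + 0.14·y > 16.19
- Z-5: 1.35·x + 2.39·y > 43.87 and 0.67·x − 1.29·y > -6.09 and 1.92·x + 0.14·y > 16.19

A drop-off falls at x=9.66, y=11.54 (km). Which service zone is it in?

Z-13

1.35·9.66 + 2.39·11.54 = 40.622, which is < 43.87
0.67·9.66 − 1.29·11.54 = -8.414, which is < -6.09
1.92·9.66 + 0.14·11.54 = 20.163, which is > 16.19
This sign pattern matches Z-13.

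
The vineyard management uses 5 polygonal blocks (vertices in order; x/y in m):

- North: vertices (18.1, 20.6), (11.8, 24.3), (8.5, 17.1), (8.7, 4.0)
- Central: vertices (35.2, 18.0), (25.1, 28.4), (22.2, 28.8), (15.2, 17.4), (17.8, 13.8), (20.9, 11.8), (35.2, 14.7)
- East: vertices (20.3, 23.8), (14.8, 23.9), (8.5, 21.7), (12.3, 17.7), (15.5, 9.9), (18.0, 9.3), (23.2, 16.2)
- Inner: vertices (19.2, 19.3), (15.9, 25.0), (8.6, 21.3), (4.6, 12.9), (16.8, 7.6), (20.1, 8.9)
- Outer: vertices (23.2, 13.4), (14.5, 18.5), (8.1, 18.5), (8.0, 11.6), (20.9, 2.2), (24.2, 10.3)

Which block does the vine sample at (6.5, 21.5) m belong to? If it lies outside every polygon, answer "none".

Cast a ray rightward from (6.5, 21.5). For each polygon, the edges (by vertex number in listed order) whose endpoints lie on opposite sides of y = 21.5, where each meets that height, and whether that is right or left of the point:
North: 1–2 at x≈16.57 (right), 2–3 at x≈10.52 (right) → 2 crossings.
Central: 1–2 at x≈31.80 (right), 3–4 at x≈17.72 (right) → 2 crossings.
East: 3–4 at x≈8.69 (right), 7–1 at x≈21.18 (right) → 2 crossings.
Inner: 1–2 at x≈17.93 (right), 2–3 at x≈8.99 (right) → 2 crossings.
Outer: no edge straddles that height → 0 crossings.
All counts are even, so the point lies outside every listed polygon.

none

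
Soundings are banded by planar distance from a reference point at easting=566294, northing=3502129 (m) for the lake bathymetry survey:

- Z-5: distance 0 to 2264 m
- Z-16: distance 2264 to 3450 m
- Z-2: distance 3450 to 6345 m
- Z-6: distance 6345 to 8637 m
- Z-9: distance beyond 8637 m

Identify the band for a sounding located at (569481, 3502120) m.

Z-16

Distance = √((569481−566294)² + (3502120−3502129)²) = √(10156969.000 + 81.000) = 3187.013 m.
2264 ≤ 3187.013 < 3450 → Z-16.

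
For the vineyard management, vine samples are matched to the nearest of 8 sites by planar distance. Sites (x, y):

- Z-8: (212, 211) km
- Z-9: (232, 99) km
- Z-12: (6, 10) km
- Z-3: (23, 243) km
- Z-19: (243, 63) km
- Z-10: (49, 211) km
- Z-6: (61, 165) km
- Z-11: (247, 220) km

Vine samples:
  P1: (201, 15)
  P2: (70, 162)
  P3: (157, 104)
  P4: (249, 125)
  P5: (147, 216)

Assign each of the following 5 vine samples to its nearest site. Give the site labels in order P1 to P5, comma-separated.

Z-19, Z-6, Z-9, Z-9, Z-8

P1 → Z-19 (d²=4068.00)
P2 → Z-6 (d²=90.00)
P3 → Z-9 (d²=5650.00)
P4 → Z-9 (d²=965.00)
P5 → Z-8 (d²=4250.00)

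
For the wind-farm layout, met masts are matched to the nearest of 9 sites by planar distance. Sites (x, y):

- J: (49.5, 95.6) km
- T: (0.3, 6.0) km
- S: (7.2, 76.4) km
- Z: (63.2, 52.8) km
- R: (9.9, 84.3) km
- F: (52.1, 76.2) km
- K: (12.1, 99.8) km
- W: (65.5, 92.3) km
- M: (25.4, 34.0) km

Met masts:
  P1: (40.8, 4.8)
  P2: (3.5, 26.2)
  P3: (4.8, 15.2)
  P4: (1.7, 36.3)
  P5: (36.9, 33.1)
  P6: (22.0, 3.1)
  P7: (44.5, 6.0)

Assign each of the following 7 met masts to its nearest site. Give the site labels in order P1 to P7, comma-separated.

P1 → M (d²=1089.80)
P2 → T (d²=418.28)
P3 → T (d²=104.89)
P4 → M (d²=566.98)
P5 → M (d²=133.06)
P6 → T (d²=479.30)
P7 → M (d²=1148.81)

M, T, T, M, M, T, M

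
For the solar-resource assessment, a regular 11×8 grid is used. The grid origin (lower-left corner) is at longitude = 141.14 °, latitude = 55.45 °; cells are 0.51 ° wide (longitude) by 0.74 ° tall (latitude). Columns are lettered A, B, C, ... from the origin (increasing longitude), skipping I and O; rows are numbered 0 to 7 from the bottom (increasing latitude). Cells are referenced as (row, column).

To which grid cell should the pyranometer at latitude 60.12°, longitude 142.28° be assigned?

Column index: ⌊(142.28 − 141.14) / 0.51⌋ = ⌊2.235⌋ = 2 → column C
Row offset from origin: ⌊(60.12 − 55.45) / 0.74⌋ = ⌊6.311⌋ = 6 → row 6

(6, C)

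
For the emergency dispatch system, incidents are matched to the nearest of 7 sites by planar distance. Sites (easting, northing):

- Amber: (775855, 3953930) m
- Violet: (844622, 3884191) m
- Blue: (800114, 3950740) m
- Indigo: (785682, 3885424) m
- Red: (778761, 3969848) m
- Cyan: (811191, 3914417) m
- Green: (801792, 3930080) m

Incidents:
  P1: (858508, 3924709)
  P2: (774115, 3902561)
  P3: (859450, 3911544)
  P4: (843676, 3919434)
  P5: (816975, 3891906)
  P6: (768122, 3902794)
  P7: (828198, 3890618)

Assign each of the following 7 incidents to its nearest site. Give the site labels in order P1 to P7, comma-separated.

Violet, Indigo, Violet, Cyan, Cyan, Indigo, Violet

P1 → Violet (d²=1834529320.00)
P2 → Indigo (d²=427472258.00)
P3 → Violet (d²=968056193.00)
P4 → Cyan (d²=1080445514.00)
P5 → Cyan (d²=540199777.00)
P6 → Indigo (d²=610070500.00)
P7 → Violet (d²=311054105.00)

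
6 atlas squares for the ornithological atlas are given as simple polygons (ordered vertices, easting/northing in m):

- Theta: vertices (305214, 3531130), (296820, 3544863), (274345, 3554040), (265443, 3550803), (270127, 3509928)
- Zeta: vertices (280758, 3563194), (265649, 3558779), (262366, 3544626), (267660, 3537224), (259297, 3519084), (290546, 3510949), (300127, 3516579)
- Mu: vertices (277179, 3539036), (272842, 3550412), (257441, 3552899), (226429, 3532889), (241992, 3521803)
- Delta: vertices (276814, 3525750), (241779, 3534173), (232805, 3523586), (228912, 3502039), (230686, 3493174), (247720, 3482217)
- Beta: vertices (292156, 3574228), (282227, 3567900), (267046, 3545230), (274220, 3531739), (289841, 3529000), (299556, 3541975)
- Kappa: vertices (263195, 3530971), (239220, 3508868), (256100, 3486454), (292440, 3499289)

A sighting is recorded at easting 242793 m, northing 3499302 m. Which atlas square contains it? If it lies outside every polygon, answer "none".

Delta

Cast a ray rightward from (242793, 3499302). For each polygon, the edges (by vertex number in listed order) whose endpoints lie on opposite sides of northing = 3499302, where each meets that height, and whether that is right or left of the point:
Theta: no edge straddles that height → 0 crossings.
Zeta: no edge straddles that height → 0 crossings.
Mu: no edge straddles that height → 0 crossings.
Delta: 4–5 at easting≈229459.7 (left), 6–1 at easting≈259138.3 (right) → 1 crossing.
Beta: no edge straddles that height → 0 crossings.
Kappa: 2–3 at easting≈246424.2 (right), 4–1 at easting≈292428.0 (right) → 2 crossings.
Only Delta has an odd count, so the point is inside Delta.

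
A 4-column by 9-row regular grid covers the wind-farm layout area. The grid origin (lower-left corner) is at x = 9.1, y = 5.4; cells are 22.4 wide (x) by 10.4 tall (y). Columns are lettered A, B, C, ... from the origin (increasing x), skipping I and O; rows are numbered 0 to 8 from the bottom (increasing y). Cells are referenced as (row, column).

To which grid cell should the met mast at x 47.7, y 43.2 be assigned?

Column index: ⌊(47.7 − 9.1) / 22.4⌋ = ⌊1.723⌋ = 1 → column B
Row offset from origin: ⌊(43.2 − 5.4) / 10.4⌋ = ⌊3.635⌋ = 3 → row 3

(3, B)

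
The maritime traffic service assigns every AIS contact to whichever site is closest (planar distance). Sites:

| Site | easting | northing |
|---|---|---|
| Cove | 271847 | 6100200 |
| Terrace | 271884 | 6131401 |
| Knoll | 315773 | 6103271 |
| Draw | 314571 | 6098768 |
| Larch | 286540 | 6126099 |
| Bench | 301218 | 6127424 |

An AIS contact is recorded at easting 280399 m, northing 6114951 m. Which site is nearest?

Squared distances to each site:
Cove: 290728705.000; Terrace: 343107725.000; Knoll: 1387742276.000; Draw: 1429615073.000; Larch: 161989785.000; Bench: 589006490.000.
Minimum at Larch.

Larch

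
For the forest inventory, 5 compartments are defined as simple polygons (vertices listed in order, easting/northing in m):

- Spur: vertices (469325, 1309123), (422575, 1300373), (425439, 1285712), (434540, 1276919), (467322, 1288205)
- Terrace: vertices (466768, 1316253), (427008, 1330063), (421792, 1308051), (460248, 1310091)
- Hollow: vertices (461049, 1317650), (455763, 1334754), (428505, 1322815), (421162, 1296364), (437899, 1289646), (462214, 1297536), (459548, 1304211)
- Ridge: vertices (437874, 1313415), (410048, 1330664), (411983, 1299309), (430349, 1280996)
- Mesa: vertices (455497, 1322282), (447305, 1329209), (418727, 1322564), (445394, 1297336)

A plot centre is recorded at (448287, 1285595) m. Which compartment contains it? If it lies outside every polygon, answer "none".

Spur

Cast a ray rightward from (448287, 1285595). For each polygon, the edges (by vertex number in listed order) whose endpoints lie on opposite sides of northing = 1285595, where each meets that height, and whether that is right or left of the point:
Spur: 3–4 at easting≈425560.1 (left), 4–5 at easting≈459740.8 (right) → 1 crossing.
Terrace: no edge straddles that height → 0 crossings.
Hollow: no edge straddles that height → 0 crossings.
Ridge: 3–4 at easting≈425736.7 (left), 4–1 at easting≈431416.5 (left) → 0 crossings.
Mesa: no edge straddles that height → 0 crossings.
Only Spur has an odd count, so the point is inside Spur.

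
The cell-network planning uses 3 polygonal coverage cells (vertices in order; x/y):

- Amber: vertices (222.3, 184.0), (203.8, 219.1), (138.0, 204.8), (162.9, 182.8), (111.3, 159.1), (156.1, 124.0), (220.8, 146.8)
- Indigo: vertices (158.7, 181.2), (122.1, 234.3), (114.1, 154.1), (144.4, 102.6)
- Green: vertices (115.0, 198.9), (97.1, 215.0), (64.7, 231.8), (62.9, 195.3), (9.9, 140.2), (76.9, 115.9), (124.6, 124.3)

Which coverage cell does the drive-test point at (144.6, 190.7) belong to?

Cast a ray rightward from (144.6, 190.7). For each polygon, the edges (by vertex number in listed order) whose endpoints lie on opposite sides of y = 190.7, where each meets that height, and whether that is right or left of the point:
Amber: 1–2 at x≈218.77 (right), 3–4 at x≈153.96 (right) → 2 crossings.
Indigo: 1–2 at x≈152.15 (right), 2–3 at x≈117.75 (left) → 1 crossing.
Green: 4–5 at x≈58.48 (left), 7–1 at x≈116.06 (left) → 0 crossings.
Only Indigo has an odd count, so the point is inside Indigo.

Indigo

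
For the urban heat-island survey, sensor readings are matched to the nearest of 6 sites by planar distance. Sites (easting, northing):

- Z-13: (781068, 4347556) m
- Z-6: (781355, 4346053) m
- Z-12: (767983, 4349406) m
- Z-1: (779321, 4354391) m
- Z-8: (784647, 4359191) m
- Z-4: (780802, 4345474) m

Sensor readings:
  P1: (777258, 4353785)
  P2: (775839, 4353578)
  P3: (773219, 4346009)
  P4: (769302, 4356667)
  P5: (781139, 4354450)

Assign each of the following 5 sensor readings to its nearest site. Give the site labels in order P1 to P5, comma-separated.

Z-1, Z-1, Z-12, Z-12, Z-1

P1 → Z-1 (d²=4623205.00)
P2 → Z-1 (d²=12785293.00)
P3 → Z-12 (d²=38955305.00)
P4 → Z-12 (d²=54461882.00)
P5 → Z-1 (d²=3308605.00)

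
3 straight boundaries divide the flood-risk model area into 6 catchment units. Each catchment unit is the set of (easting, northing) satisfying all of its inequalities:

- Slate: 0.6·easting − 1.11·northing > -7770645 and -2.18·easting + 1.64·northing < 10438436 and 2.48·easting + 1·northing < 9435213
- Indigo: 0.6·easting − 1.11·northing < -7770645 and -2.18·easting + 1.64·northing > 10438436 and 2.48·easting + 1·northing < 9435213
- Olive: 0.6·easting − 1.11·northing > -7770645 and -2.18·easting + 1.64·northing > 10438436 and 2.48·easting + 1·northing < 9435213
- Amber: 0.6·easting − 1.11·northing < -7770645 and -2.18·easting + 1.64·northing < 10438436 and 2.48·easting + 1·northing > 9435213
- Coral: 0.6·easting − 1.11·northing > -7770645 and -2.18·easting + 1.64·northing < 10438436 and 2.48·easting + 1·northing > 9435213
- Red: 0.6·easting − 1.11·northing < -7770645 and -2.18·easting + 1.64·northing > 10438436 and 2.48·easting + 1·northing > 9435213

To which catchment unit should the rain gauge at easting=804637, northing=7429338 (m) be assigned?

Slate

0.6·804637 − 1.11·7429338 = -7763782.980, which is > -7770645
-2.18·804637 + 1.64·7429338 = 10430005.660, which is < 10438436
2.48·804637 + 1·7429338 = 9424837.760, which is < 9435213
This sign pattern matches Slate.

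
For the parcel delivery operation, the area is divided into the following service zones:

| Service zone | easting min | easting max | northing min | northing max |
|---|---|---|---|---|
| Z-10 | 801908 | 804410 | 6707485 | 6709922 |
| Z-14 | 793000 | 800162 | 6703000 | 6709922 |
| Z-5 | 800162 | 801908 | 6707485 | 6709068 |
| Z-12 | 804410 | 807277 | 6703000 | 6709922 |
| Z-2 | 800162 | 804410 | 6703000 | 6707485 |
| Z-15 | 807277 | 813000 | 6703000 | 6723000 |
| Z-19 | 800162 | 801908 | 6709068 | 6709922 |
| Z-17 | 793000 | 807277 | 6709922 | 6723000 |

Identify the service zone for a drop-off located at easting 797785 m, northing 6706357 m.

Z-14

The point has easting = 797785 and northing = 6706357.
Only Z-14 satisfies 793000 ≤ easting ≤ 800162 and 6703000 ≤ northing ≤ 6709922.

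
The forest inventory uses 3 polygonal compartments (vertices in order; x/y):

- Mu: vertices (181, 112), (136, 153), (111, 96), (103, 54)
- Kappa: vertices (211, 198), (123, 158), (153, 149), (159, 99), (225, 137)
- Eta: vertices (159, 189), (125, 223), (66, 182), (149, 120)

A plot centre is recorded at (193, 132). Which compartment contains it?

Kappa

Cast a ray rightward from (193, 132). For each polygon, the edges (by vertex number in listed order) whose endpoints lie on opposite sides of y = 132, where each meets that height, and whether that is right or left of the point:
Mu: 1–2 at x≈159.0 (left), 2–3 at x≈126.8 (left) → 0 crossings.
Kappa: 3–4 at x≈155.0 (left), 4–5 at x≈216.3 (right) → 1 crossing.
Eta: 3–4 at x≈132.9 (left), 4–1 at x≈150.7 (left) → 0 crossings.
Only Kappa has an odd count, so the point is inside Kappa.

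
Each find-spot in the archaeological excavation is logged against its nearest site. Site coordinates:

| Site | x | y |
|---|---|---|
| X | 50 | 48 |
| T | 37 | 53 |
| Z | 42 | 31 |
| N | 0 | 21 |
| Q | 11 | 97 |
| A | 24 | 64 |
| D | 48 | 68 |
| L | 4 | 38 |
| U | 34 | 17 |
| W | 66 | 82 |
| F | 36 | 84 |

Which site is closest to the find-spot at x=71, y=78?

Squared distances to each site:
X: 1341.000; T: 1781.000; Z: 3050.000; N: 8290.000; Q: 3961.000; A: 2405.000; D: 629.000; L: 6089.000; U: 5090.000; W: 41.000; F: 1261.000.
Minimum at W.

W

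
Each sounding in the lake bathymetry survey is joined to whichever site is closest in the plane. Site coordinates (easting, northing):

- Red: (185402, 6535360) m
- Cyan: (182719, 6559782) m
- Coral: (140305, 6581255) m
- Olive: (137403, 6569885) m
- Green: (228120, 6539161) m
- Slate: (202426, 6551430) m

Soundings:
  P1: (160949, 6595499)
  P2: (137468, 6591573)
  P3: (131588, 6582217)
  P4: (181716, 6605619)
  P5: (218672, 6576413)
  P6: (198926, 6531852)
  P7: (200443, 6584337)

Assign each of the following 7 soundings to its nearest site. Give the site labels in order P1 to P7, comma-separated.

P1 → Coral (d²=629066272.00)
P2 → Coral (d²=114509693.00)
P3 → Coral (d²=76911533.00)
P4 → Cyan (d²=2102036578.00)
P5 → Slate (d²=888082805.00)
P6 → Red (d²=195204640.00)
P7 → Cyan (d²=917088201.00)

Coral, Coral, Coral, Cyan, Slate, Red, Cyan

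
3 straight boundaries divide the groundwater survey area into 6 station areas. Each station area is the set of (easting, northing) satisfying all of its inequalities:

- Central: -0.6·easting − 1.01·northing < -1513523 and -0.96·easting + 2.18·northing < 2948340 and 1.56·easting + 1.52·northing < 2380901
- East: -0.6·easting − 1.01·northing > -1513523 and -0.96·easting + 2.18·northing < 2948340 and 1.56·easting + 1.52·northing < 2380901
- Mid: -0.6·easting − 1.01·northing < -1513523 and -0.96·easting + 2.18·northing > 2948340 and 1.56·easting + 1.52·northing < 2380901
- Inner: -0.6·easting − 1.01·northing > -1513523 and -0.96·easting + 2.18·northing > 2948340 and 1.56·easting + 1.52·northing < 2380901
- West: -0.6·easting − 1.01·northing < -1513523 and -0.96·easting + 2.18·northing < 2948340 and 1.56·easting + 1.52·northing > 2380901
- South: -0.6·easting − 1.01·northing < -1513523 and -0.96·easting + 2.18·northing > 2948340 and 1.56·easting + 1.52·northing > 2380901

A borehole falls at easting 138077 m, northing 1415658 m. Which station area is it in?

Inner

-0.6·138077 − 1.01·1415658 = -1512660.780, which is > -1513523
-0.96·138077 + 2.18·1415658 = 2953580.520, which is > 2948340
1.56·138077 + 1.52·1415658 = 2367200.280, which is < 2380901
This sign pattern matches Inner.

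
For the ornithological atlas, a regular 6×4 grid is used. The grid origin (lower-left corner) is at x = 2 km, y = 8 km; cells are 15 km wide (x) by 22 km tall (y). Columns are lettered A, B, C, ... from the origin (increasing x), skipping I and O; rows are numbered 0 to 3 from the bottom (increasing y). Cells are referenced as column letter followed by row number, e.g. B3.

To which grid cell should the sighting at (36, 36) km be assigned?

Column index: ⌊(36 − 2) / 15⌋ = ⌊2.267⌋ = 2 → column C
Row offset from origin: ⌊(36 − 8) / 22⌋ = ⌊1.273⌋ = 1 → row 1

C1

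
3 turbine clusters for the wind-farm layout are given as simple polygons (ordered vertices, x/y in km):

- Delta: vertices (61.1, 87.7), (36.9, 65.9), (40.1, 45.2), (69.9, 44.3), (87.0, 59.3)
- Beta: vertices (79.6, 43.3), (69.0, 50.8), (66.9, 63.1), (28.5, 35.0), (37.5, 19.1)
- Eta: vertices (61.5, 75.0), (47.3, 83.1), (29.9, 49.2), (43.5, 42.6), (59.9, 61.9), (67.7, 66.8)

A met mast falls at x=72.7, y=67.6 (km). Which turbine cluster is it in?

Delta

Cast a ray rightward from (72.7, 67.6). For each polygon, the edges (by vertex number in listed order) whose endpoints lie on opposite sides of y = 67.6, where each meets that height, and whether that is right or left of the point:
Delta: 1–2 at x≈38.79 (left), 5–1 at x≈79.43 (right) → 1 crossing.
Beta: no edge straddles that height → 0 crossings.
Eta: 2–3 at x≈39.34 (left), 6–1 at x≈67.10 (left) → 0 crossings.
Only Delta has an odd count, so the point is inside Delta.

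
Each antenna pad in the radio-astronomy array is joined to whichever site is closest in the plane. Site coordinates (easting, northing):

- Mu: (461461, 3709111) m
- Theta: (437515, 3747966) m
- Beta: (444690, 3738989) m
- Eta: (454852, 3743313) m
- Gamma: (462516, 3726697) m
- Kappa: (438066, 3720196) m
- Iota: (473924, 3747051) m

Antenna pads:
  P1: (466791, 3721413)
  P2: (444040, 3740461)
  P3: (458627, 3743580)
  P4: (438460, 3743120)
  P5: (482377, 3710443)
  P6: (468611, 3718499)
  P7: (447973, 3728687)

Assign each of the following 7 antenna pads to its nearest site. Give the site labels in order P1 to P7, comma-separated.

Gamma, Beta, Eta, Theta, Mu, Gamma, Beta

P1 → Gamma (d²=46196281.00)
P2 → Beta (d²=2589284.00)
P3 → Eta (d²=14321914.00)
P4 → Theta (d²=24376741.00)
P5 → Mu (d²=439253280.00)
P6 → Gamma (d²=104356229.00)
P7 → Beta (d²=116909293.00)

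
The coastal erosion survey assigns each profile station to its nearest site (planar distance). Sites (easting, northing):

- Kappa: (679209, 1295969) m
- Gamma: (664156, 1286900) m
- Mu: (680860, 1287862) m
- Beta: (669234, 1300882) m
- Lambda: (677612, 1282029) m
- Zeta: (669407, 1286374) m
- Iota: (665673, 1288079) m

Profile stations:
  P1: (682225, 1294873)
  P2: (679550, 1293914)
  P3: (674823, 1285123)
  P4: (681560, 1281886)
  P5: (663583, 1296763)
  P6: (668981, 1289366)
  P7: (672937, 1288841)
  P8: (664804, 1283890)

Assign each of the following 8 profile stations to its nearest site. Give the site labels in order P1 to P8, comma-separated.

Kappa, Kappa, Lambda, Lambda, Beta, Zeta, Zeta, Gamma

P1 → Kappa (d²=10297472.00)
P2 → Kappa (d²=4339306.00)
P3 → Lambda (d²=17351357.00)
P4 → Lambda (d²=15607153.00)
P5 → Beta (d²=48899962.00)
P6 → Zeta (d²=9133540.00)
P7 → Zeta (d²=18546989.00)
P8 → Gamma (d²=9480004.00)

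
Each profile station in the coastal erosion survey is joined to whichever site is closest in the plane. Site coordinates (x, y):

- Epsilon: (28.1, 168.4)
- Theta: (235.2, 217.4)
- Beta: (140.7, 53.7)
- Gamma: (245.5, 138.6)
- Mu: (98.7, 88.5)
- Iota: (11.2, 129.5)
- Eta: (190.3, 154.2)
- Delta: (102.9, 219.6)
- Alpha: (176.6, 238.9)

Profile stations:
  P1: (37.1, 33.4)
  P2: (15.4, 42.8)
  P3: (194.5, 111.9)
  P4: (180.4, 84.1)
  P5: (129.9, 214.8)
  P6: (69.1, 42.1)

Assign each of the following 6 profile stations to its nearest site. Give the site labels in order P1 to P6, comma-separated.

P1 → Mu (d²=6830.57)
P2 → Iota (d²=7534.53)
P3 → Eta (d²=1806.93)
P4 → Beta (d²=2500.25)
P5 → Delta (d²=752.04)
P6 → Mu (d²=3029.12)

Mu, Iota, Eta, Beta, Delta, Mu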